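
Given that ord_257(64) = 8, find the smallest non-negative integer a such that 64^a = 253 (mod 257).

7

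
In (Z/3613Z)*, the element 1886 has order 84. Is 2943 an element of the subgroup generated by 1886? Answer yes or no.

yes

2943 ∈ ⟨1886⟩ iff 2943^84 ≡ 1 (mod 3613), since |⟨1886⟩| = 84.
2943^84 mod 3613 = 1.
Since 1 = 1, 2943 lies in the subgroup.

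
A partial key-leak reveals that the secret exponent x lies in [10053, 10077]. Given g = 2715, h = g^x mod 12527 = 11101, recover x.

10065

Compute 2715^10053 mod 12527 = 10468, then multiply by 2715 repeatedly:
  2715^10053=10468  2715^10054=9384  2715^10055=10169  2715^10056=11854  2715^10057=1747
  2715^10058=7899  2715^10059=12088  2715^10060=10707  2715^10061=6865  2715^10062=10826
  2715^10063=4248  2715^10064=8480  2715^10065=11101
Found 11101 at exponent 10065.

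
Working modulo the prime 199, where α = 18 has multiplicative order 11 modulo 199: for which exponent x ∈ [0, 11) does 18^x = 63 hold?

Successive powers of 18 modulo 199:
  18^0=1  18^1=18  18^2=125  18^3=61  18^4=103  18^5=63
So 18^5 ≡ 63 (mod 199), giving x = 5.

5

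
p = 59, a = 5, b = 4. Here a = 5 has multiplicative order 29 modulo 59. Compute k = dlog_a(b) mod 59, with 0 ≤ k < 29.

Successive powers of 5 modulo 59:
  5^0=1  5^1=5  5^2=25  5^3=7  5^4=35  5^5=57
  5^6=49  5^7=9  5^8=45  5^9=48  5^10=4
So 5^10 ≡ 4 (mod 59), giving k = 10.

10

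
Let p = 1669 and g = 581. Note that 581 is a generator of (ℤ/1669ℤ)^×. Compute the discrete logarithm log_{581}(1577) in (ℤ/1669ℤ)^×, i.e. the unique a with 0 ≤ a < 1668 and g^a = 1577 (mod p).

216

Baby-step giant-step with m = ceil(sqrt(1668)) = 41.
Baby table (581^j mod 1669 for j=0..40):
  0:1  1:581  2:423  3:420  4:346  5:746  6:1155  7:117
  8:1217  9:1090  10:739  11:426  12:494  13:1615  14:337  15:524
  16:686  17:1344  18:1441  19:1052  20:358  21:1042  22:1224  23:150
  24:362  25:28  26:1247  27:161  28:77  29:1343  30:860  31:629
  32:1607  33:696  34:478  35:664  36:245  37:480  38:157  39:1091
  40:1320
Giant step factor: 581^(-41) ≡ 1036 (mod 1669).
Scan 1577·1036^i mod 1669 for i = 0, 1, …:
  i=0: 1577   i=1: 1490   i=2: 1484   i=3: 275
  i=4: 1170   i=5: 426
Match at i=5, j=11: a = 5·41 + 11 = 216.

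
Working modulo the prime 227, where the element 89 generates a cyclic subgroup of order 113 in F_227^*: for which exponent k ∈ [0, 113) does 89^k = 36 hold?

103

Baby-step giant-step with m = ceil(sqrt(113)) = 11.
Baby table (89^j mod 227 for j=0..10):
  0:1  1:89  2:203  3:134  4:122  5:189  6:23  7:4
  8:129  9:131  10:82
Giant step factor: 89^(-11) ≡ 207 (mod 227).
Scan 36·207^i mod 227 for i = 0, 1, …:
  i=0: 36   i=1: 188   i=2: 99   i=3: 63
  i=4: 102   i=5: 3   i=6: 167   i=7: 65
  i=8: 62   i=9: 122
Match at i=9, j=4: k = 9·11 + 4 = 103.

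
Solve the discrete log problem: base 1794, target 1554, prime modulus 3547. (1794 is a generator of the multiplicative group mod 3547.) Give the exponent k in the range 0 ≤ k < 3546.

Baby-step giant-step with m = ceil(sqrt(3546)) = 60.
Baby table (1794^j mod 3547 for j=0..59):
  0:1  1:1794  2:1307  3:191  4:2142  5:1347  6:1011  7:1217
  8:1893  9:1563  10:1892  11:3316  12:585  13:3125  14:1990  15:1778
  16:979  17:561  18:2633  19:2545  20:741  21:2776  22:156  23:3198
  24:1713  25:1420  26:734  27:859  28:1648  29:1861  30:907  31:2632
  32:751  33:2981  34:2585  35:1561  36:1851  37:702  38:203  39:2388
  40:2843  41:3303  42:2092  43:322  44:3054  45:2308  46:1203  47:1606
  48:1000  49:2765  50:1704  51:3009  52:3159  53:2687  54:105  55:379
  56:2449  57:2320  58:1449  59:3102
Giant step factor: 1794^(-60) ≡ 1850 (mod 3547).
Scan 1554·1850^i mod 3547 for i = 0, 1, …:
  i=0: 1554   i=1: 1830   i=2: 1662   i=3: 2998
  i=4: 2339   i=5: 3357   i=6: 3200   i=7: 57
  i=8: 2587   i=9: 1047     …   i=46: 953
  i=47: 191
Match at i=47, j=3: k = 47·60 + 3 = 2823.

2823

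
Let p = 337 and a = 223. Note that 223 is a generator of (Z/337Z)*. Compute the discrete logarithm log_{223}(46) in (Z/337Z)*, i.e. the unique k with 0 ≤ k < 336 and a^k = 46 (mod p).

251

Baby-step giant-step with m = ceil(sqrt(336)) = 19.
Baby table (223^j mod 337 for j=0..18):
  0:1  1:223  2:190  3:245  4:41  5:44  6:39  7:272
  8:333  9:119  10:251  11:31  12:173  13:161  14:181  15:260
  16:16  17:198  18:7
Giant step factor: 223^(-19) ≡ 231 (mod 337).
Scan 46·231^i mod 337 for i = 0, 1, …:
  i=0: 46   i=1: 179   i=2: 235   i=3: 28
  i=4: 65   i=5: 187   i=6: 61   i=7: 274
  i=8: 275   i=9: 169   i=10: 284   i=11: 226
  i=12: 308   i=13: 41
Match at i=13, j=4: k = 13·19 + 4 = 251.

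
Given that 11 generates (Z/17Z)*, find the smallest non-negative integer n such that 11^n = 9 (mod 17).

14

Successive powers of 11 modulo 17:
  11^0=1  11^1=11  11^2=2  11^3=5  11^4=4  11^5=10
  11^6=8  11^7=3  11^8=16  11^9=6  11^10=15  11^11=12
  11^12=13  11^13=7  11^14=9
So 11^14 ≡ 9 (mod 17), giving n = 14.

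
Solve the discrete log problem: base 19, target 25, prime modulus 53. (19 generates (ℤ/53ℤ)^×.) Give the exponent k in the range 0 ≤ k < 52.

Successive powers of 19 modulo 53:
  19^0=1  19^1=19  19^2=43  19^3=22  19^4=47  19^5=45
  19^6=7  19^7=27  19^8=36  19^9=48  19^10=11  19^11=50
  19^12=49  19^13=30  19^14=40  19^15=18  19^16=24  19^17=32
  19^18=25
So 19^18 ≡ 25 (mod 53), giving k = 18.

18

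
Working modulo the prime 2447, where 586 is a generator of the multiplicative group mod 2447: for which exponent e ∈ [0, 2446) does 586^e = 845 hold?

Baby-step giant-step with m = ceil(sqrt(2446)) = 50.
Baby table (586^j mod 2447 for j=0..49):
  0:1  1:586  2:816  3:1011  4:272  5:337  6:1722  7:928
  8:574  9:1125  10:1007  11:375  12:1967  13:125  14:2287  15:1673
  16:1578  17:2189  18:526  19:2361  20:991  21:787  22:1146  23:1078
  24:382  25:1175  26:943  27:2023  28:1130  29:1490  30:2008  31:2128
  32:1485  33:1525  34:495  35:1324  36:165  37:1257  38:55  39:419
  40:834  41:1771  42:278  43:1406  44:1724  45:2100  46:2206  47:700
  48:1551  49:1049
Giant step factor: 586^(-50) ≡ 1259 (mod 2447).
Scan 845·1259^i mod 2447 for i = 0, 1, …:
  i=0: 845   i=1: 1857   i=2: 1078
Match at i=2, j=23: e = 2·50 + 23 = 123.

123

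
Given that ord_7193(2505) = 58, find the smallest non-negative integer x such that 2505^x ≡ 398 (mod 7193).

Baby-step giant-step with m = ceil(sqrt(58)) = 8.
Baby table (2505^j mod 7193 for j=0..7):
  0:1  1:2505  2:2729  3:2795  4:2686  5:2975  6:427  7:5071
Giant step factor: 2505^(-8) ≡ 3385 (mod 7193).
Scan 398·3385^i mod 7193 for i = 0, 1, …:
  i=0: 398   i=1: 2139   i=2: 4357   i=3: 2795
Match at i=3, j=3: x = 3·8 + 3 = 27.

27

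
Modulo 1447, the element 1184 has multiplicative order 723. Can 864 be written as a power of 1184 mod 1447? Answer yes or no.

864 ∈ ⟨1184⟩ iff 864^723 ≡ 1 (mod 1447), since |⟨1184⟩| = 723.
864^723 mod 1447 = 1446.
Since 1446 ≠ 1, 864 does not lie in the subgroup.

no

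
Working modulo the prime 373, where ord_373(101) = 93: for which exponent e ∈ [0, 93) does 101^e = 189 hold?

90

Baby-step giant-step with m = ceil(sqrt(93)) = 10.
Baby table (101^j mod 373 for j=0..9):
  0:1  1:101  2:130  3:75  4:115  5:52  6:30  7:46
  8:170  9:12
Giant step factor: 101^(-10) ≡ 369 (mod 373).
Scan 189·369^i mod 373 for i = 0, 1, …:
  i=0: 189   i=1: 363   i=2: 40   i=3: 213
  i=4: 267   i=5: 51   i=6: 169   i=7: 70
  i=8: 93   i=9: 1
Match at i=9, j=0: e = 9·10 + 0 = 90.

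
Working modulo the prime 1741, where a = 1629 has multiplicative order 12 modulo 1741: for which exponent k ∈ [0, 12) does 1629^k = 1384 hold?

8

Successive powers of 1629 modulo 1741:
  1629^0=1  1629^1=1629  1629^2=357  1629^3=59  1629^4=356  1629^5=171
  1629^6=1740  1629^7=112  1629^8=1384
So 1629^8 ≡ 1384 (mod 1741), giving k = 8.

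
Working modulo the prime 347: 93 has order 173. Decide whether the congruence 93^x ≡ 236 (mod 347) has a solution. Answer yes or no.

yes

236 ∈ ⟨93⟩ iff 236^173 ≡ 1 (mod 347), since |⟨93⟩| = 173.
236^173 mod 347 = 1.
Since 1 = 1, 236 lies in the subgroup.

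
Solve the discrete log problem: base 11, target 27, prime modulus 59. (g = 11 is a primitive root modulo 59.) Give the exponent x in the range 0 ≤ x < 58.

Successive powers of 11 modulo 59:
  11^0=1  11^1=11  11^2=3  11^3=33  11^4=9  11^5=40
  11^6=27
So 11^6 ≡ 27 (mod 59), giving x = 6.

6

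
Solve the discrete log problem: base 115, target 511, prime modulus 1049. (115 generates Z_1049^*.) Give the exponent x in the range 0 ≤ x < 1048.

735

Baby-step giant-step with m = ceil(sqrt(1048)) = 33.
Baby table (115^j mod 1049 for j=0..32):
  0:1  1:115  2:637  3:874  4:855  5:768  6:204  7:382
  8:921  9:1015  10:286  11:371  12:705  13:302  14:113  15:407
  16:649  17:156  18:107  19:766  20:1023  21:157  22:222  23:354
  24:848  25:1012  26:990  27:558  28:181  29:884  30:956  31:844
  32:552
Giant step factor: 115^(-33) ≡ 643 (mod 1049).
Scan 511·643^i mod 1049 for i = 0, 1, …:
  i=0: 511   i=1: 236   i=2: 692   i=3: 180
  i=4: 350   i=5: 564   i=6: 747   i=7: 928
  i=8: 872   i=9: 530     …   i=21: 522
  i=22: 1015
Match at i=22, j=9: x = 22·33 + 9 = 735.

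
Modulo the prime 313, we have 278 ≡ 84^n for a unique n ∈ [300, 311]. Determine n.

Compute 84^300 mod 313 = 286, then multiply by 84 repeatedly:
  84^300=286  84^301=236  84^302=105  84^303=56  84^304=9
  84^305=130  84^306=278
Found 278 at exponent 306.

306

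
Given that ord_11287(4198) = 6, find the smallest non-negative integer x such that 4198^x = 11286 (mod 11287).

3

Successive powers of 4198 modulo 11287:
  4198^0=1  4198^1=4198  4198^2=4197  4198^3=11286
So 4198^3 ≡ 11286 (mod 11287), giving x = 3.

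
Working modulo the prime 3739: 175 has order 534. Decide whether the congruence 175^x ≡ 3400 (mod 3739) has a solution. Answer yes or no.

3400 ∈ ⟨175⟩ iff 3400^534 ≡ 1 (mod 3739), since |⟨175⟩| = 534.
3400^534 mod 3739 = 2926.
Since 2926 ≠ 1, 3400 does not lie in the subgroup.

no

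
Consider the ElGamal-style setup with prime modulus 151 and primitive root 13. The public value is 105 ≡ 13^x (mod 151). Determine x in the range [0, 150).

10

Baby-step giant-step with m = ceil(sqrt(150)) = 13.
Baby table (13^j mod 151 for j=0..12):
  0:1  1:13  2:18  3:83  4:22  5:135  6:94  7:14
  8:31  9:101  10:105  11:6  12:78
Giant step factor: 13^(-13) ≡ 7 (mod 151).
Scan 105·7^i mod 151 for i = 0, 1, …:
  i=0: 105
Match at i=0, j=10: x = 0·13 + 10 = 10.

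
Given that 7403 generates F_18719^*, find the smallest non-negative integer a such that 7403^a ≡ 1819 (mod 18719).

12245

Baby-step giant-step with m = ceil(sqrt(18718)) = 137.
Baby table (7403^j mod 18719 for j=0..136):
  0:1  1:7403  2:13896  3:11183  4:12331  5:12549  6:16569  7:13419
  8:17843  9:10465  10:13173  11:12448  12:17626  13:13848  14:11500  15:488
  16:18616  17:4970  18:10075  19:8729  20:2799  21:17783  22:15541  23:3049
  24:15352  25:7807  26:9668  27:9467  28:265  29:15019  30:13516  31:5893
  32:10609  33:12222  34:10539  35:18144  36:11207  37:2813  38:9111  39:4176
  40:9859  41:796  42:15022  43:17006  44:10143  45:6720  46:11777  47:10748
  48:11694  49:14026  50:185  51:3068  52:6257  53:9765  54:16236  55:409
  56:14068  57:11607  58:6411  59:7968  60:3535  61:443  62:3704  63:16096
  64:12253  65:15404  66:18383  67:2219  68:10694  69:5031  70:12402  71:14030
  72:11078  73:2495  74:13551  75:2932  76:10275  77:10528  78:11587  79:8103
  80:10833  81:4503  82:15889  83:14790  84:2939  85:5939  86:14205  87:14992
  88:825  89:5081  90:8172  91:16227  92:8658  93:1318  94:4555  95:7746
  96:7341  97:4166  98:10705  99:11588  100:15506  101:6010  102:15686  103:9501
  104:8620  105:789  106:639  107:13329  108:6738  109:13998  110:17529  111:7079
  112:11356  113:1439  114:1806  115:4452  116:12716  117:17416  118:12895  119:13504
  120:10652  121:12328  122:9059  123:12319  124:17308  125:18288  126:10256  127:904
  128:9629  129:1535  130:1172  131:9419  132:582  133:3176  134:864  135:13013
  136:7265
Giant step factor: 7403^(-137) ≡ 8173 (mod 18719).
Scan 1819·8173^i mod 18719 for i = 0, 1, …:
  i=0: 1819   i=1: 3801   i=2: 10752   i=3: 9110
  i=4: 10567   i=5: 13344   i=6: 3618   i=7: 12613
  i=8: 516   i=9: 5493     …   i=88: 16434
  i=89: 6257
Match at i=89, j=52: a = 89·137 + 52 = 12245.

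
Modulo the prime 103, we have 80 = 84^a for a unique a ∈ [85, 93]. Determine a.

Compute 84^85 mod 103 = 57, then multiply by 84 repeatedly:
  84^85=57  84^86=50  84^87=80
Found 80 at exponent 87.

87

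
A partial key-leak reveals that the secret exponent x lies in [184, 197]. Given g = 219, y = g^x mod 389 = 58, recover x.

Compute 219^184 mod 389 = 180, then multiply by 219 repeatedly:
  219^184=180  219^185=131  219^186=292  219^187=152  219^188=223
  219^189=212  219^190=137  219^191=50  219^192=58
Found 58 at exponent 192.

192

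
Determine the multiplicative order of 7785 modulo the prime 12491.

6245

The order of 7785 must divide p − 1 = 12490 = 2 · 5 · 1249.
Divisors: 1, 2, 5, 10, 1249, 2498, 6245, 12490.
Check each in increasing order: 7785^1 ≡ 7785;  7785^2 ≡ 12384;  7785^5 ≡ 7180;  7785^10 ≡ 2043;  7785^1249 ≡ 299;  7785^2498 ≡ 1964;  7785^6245 ≡ 1.
Smallest exponent giving 1 is 6245.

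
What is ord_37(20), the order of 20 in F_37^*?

The order of 20 must divide p − 1 = 36 = 2^2 · 3^2.
Divisors: 1, 2, 3, 4, 6, 9, 12, 18, 36.
Check each in increasing order: 20^1 ≡ 20;  20^2 ≡ 30;  20^3 ≡ 8;  20^4 ≡ 12;  20^6 ≡ 27;  20^9 ≡ 31;  20^12 ≡ 26;  20^18 ≡ 36;  20^36 ≡ 1.
Smallest exponent giving 1 is 36.

36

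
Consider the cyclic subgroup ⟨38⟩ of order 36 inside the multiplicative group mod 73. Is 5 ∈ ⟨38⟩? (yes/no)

5 ∈ ⟨38⟩ iff 5^36 ≡ 1 (mod 73), since |⟨38⟩| = 36.
5^36 mod 73 = 72.
Since 72 ≠ 1, 5 does not lie in the subgroup.

no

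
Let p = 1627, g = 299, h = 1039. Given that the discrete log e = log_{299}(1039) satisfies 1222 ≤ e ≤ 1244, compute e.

1236

Compute 299^1222 mod 1627 = 1277, then multiply by 299 repeatedly:
  299^1222=1277  299^1223=1105  299^1224=114  299^1225=1546  299^1226=186
  299^1227=296  299^1228=646  299^1229=1168  299^1230=1054  299^1231=1135
  299^1232=949  299^1233=653  299^1234=7  299^1235=466  299^1236=1039
Found 1039 at exponent 1236.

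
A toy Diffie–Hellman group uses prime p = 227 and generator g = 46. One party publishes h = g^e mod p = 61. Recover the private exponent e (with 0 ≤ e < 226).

119

Baby-step giant-step with m = ceil(sqrt(226)) = 16.
Baby table (46^j mod 227 for j=0..15):
  0:1  1:46  2:73  3:180  4:108  5:201  6:166  7:145
  8:87  9:143  10:222  11:224  12:89  13:8  14:141  15:130
Giant step factor: 46^(-16) ≡ 195 (mod 227).
Scan 61·195^i mod 227 for i = 0, 1, …:
  i=0: 61   i=1: 91   i=2: 39   i=3: 114
  i=4: 211   i=5: 58   i=6: 187   i=7: 145
Match at i=7, j=7: e = 7·16 + 7 = 119.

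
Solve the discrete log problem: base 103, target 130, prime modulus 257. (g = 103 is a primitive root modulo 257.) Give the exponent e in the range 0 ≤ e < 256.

201

Baby-step giant-step with m = ceil(sqrt(256)) = 16.
Baby table (103^j mod 257 for j=0..15):
  0:1  1:103  2:72  3:220  4:44  5:163  6:84  7:171
  8:137  9:233  10:98  11:71  12:117  13:229  14:200  15:40
Giant step factor: 103^(-16) ≡ 225 (mod 257).
Scan 130·225^i mod 257 for i = 0, 1, …:
  i=0: 130   i=1: 209   i=2: 251   i=3: 192
  i=4: 24   i=5: 3   i=6: 161   i=7: 245
  i=8: 127   i=9: 48   i=10: 6   i=11: 65
  i=12: 233
Match at i=12, j=9: e = 12·16 + 9 = 201.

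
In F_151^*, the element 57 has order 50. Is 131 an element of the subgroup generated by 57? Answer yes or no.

yes

131 ∈ ⟨57⟩ iff 131^50 ≡ 1 (mod 151), since |⟨57⟩| = 50.
131^50 mod 151 = 1.
Since 1 = 1, 131 lies in the subgroup.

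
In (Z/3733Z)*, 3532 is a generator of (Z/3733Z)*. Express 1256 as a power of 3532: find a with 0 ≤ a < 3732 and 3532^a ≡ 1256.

3537

Baby-step giant-step with m = ceil(sqrt(3732)) = 62.
Baby table (3532^j mod 3733 for j=0..61):
  0:1  1:3532  2:3071  3:2407  4:1483  5:557  6:33  7:833
  8:552  9:1038  10:410  11:3449  12:1089  13:1358  14:3284  15:657
  16:2331  17:1827  18:2340  19:18  20:115  21:3016  22:2263  23:563
  24:2560  25:594  26:62  27:2470  28:19  29:3647  30:2354  31:937
  32:2046  33:3117  34:627  35:895  36:3022  37:1057  38:324  39:2070
  40:2026  41:3404  42:2668  43:1284  44:3226  45:1116  46:3397  47:342
  48:2185  49:1309  50:1934  51:3231  52:111  53:87  54:1178  55:2134
  56:361  57:2099  58:3663  59:2871  60:1544  61:3228
Giant step factor: 3532^(-62) ≡ 1626 (mod 3733).
Scan 1256·1626^i mod 3733 for i = 0, 1, …:
  i=0: 1256   i=1: 305   i=2: 3174   i=3: 1918
  i=4: 1613   i=5: 2172   i=6: 254   i=7: 2374
  i=8: 202   i=9: 3681     …   i=56: 1418
  i=57: 2407
Match at i=57, j=3: a = 57·62 + 3 = 3537.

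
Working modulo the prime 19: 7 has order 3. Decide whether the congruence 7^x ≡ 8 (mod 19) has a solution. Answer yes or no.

⟨7⟩ has order 3; its elements mod 19 are {1, 7, 11}.
8 is not in this set.

no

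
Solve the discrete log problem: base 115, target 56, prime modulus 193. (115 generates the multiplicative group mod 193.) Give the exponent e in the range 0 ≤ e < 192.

26

Baby-step giant-step with m = ceil(sqrt(192)) = 14.
Baby table (115^j mod 193 for j=0..13):
  0:1  1:115  2:101  3:35  4:165  5:61  6:67  7:178
  8:12  9:29  10:54  11:34  12:50  13:153
Giant step factor: 115^(-14) ≡ 187 (mod 193).
Scan 56·187^i mod 193 for i = 0, 1, …:
  i=0: 56   i=1: 50
Match at i=1, j=12: e = 1·14 + 12 = 26.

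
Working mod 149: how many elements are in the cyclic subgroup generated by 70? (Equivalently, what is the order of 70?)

148

The order of 70 must divide p − 1 = 148 = 2^2 · 37.
Divisors: 1, 2, 4, 37, 74, 148.
Check each in increasing order: 70^1 ≡ 70;  70^2 ≡ 132;  70^4 ≡ 140;  70^37 ≡ 44;  70^74 ≡ 148;  70^148 ≡ 1.
Smallest exponent giving 1 is 148.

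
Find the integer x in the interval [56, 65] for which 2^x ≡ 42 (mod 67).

63

Compute 2^56 mod 67 = 60, then multiply by 2 repeatedly:
  2^56=60  2^57=53  2^58=39  2^59=11  2^60=22
  2^61=44  2^62=21  2^63=42
Found 42 at exponent 63.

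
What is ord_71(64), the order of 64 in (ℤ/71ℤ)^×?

The order of 64 must divide p − 1 = 70 = 2 · 5 · 7.
Divisors: 1, 2, 5, 7, 10, 14, 35, 70.
Check each in increasing order: 64^1 ≡ 64;  64^2 ≡ 49;  64^5 ≡ 20;  64^7 ≡ 57;  64^10 ≡ 45;  64^14 ≡ 54;  64^35 ≡ 1.
Smallest exponent giving 1 is 35.

35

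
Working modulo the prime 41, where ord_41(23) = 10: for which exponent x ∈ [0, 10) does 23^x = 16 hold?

4

Successive powers of 23 modulo 41:
  23^0=1  23^1=23  23^2=37  23^3=31  23^4=16
So 23^4 ≡ 16 (mod 41), giving x = 4.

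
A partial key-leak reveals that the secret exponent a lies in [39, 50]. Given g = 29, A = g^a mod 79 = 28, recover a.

Compute 29^39 mod 79 = 78, then multiply by 29 repeatedly:
  29^39=78  29^40=50  29^41=28
Found 28 at exponent 41.

41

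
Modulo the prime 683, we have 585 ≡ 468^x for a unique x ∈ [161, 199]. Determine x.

Compute 468^161 mod 683 = 199, then multiply by 468 repeatedly:
  468^161=199  468^162=244  468^163=131  468^164=521  468^165=680
  468^166=645  468^167=657  468^168=126  468^169=230  468^170=409
  468^171=172  468^172=585
Found 585 at exponent 172.

172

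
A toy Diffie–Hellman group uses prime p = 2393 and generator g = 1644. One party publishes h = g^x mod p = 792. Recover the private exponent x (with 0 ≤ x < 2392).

2343

Baby-step giant-step with m = ceil(sqrt(2392)) = 49.
Baby table (1644^j mod 2393 for j=0..48):
  0:1  1:1644  2:1039  3:1907  4:278  5:2362  6:1682  7:1293
  8:708  9:954  10:961  11:504  12:598  13:1982  14:1535  15:1318
  16:1127  17:606  18:776  19:275  20:2216  21:958  22:358  23:2267
  24:1047  25:701  26:1411  27:867  28:1513  29:1045  30:2199  31:1726
  32:1839  33:957  34:1107  35:1228  36:1533  37:423  38:1442  39:1578
  40:220  41:337  42:1245  43:765  44:1335  45:359  46:1518  47:2086
  48:215
Giant step factor: 1644^(-49) ≡ 792 (mod 2393).
Scan 792·792^i mod 2393 for i = 0, 1, …:
  i=0: 792   i=1: 298   i=2: 1502   i=3: 263
  i=4: 105   i=5: 1798   i=6: 181   i=7: 2165
  i=8: 1292   i=9: 1453     …   i=46: 665
  i=47: 220
Match at i=47, j=40: x = 47·49 + 40 = 2343.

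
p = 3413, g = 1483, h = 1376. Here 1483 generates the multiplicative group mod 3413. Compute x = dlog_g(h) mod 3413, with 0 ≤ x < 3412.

Baby-step giant-step with m = ceil(sqrt(3412)) = 59.
Baby table (1483^j mod 3413 for j=0..58):
  0:1  1:1483  2:1317  3:875  4:685  5:2194  6:1113  7:2100
  8:1644  9:1170  10:1306  11:1627  12:3263  13:2808  14:404  15:1857
  16:3053  17:1961  18:287  19:2409  20:2549  21:1976  22:2054  23:1686
  24:2022  25:2012  26:834  27:1316  28:2805  29:2781  30:1319  31:428
  32:3319  33:531  34:2483  35:3075  36:457  37:1957  38:1181  39:554
  40:2462  41:2649  42:104  43:647  44:448  45:2262  46:2980  47:2918
  48:3123  49:3381  50:326  51:2225  52:2717  53:1971  54:1465  55:1927
  56:1060  57:2000  58:103
Giant step factor: 1483^(-59) ≡ 2127 (mod 3413).
Scan 1376·2127^i mod 3413 for i = 0, 1, …:
  i=0: 1376   i=1: 1811   i=2: 2133   i=3: 1014
  i=4: 3175   i=5: 2311   i=6: 777   i=7: 787
  i=8: 1579   i=9: 141   i=10: 2976   i=11: 2250
  i=12: 724   i=13: 685
Match at i=13, j=4: x = 13·59 + 4 = 771.

771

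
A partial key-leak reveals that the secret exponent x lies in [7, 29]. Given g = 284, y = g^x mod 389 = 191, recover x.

9

Compute 284^7 mod 389 = 174, then multiply by 284 repeatedly:
  284^7=174  284^8=13  284^9=191
Found 191 at exponent 9.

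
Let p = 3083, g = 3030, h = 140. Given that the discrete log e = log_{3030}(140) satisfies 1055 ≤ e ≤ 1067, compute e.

1059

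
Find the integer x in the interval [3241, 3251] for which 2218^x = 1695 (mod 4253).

Compute 2218^3241 mod 4253 = 1901, then multiply by 2218 repeatedly:
  2218^3241=1901  2218^3242=1695
Found 1695 at exponent 3242.

3242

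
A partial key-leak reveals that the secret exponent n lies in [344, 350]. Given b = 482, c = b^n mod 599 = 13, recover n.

350

Compute 482^344 mod 599 = 577, then multiply by 482 repeatedly:
  482^344=577  482^345=178  482^346=139  482^347=509  482^348=347
  482^349=133  482^350=13
Found 13 at exponent 350.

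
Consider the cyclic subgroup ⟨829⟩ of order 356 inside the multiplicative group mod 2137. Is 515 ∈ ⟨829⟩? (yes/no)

yes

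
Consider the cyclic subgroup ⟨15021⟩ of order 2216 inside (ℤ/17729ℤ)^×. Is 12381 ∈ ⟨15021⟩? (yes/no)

12381 ∈ ⟨15021⟩ iff 12381^2216 ≡ 1 (mod 17729), since |⟨15021⟩| = 2216.
12381^2216 mod 17729 = 10191.
Since 10191 ≠ 1, 12381 does not lie in the subgroup.

no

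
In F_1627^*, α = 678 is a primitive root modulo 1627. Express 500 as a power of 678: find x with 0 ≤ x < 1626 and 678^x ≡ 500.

1419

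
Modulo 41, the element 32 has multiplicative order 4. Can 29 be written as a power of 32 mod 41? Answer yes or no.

⟨32⟩ has order 4; its elements mod 41 are {1, 9, 32, 40}.
29 is not in this set.

no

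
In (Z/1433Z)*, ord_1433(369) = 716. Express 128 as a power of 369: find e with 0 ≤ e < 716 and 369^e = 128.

Baby-step giant-step with m = ceil(sqrt(716)) = 27.
Baby table (369^j mod 1433 for j=0..26):
  0:1  1:369  2:26  3:996  4:676  5:102  6:380  7:1219
  8:1282  9:168  10:373  11:69  12:1100  13:361  14:1373  15:788
  16:1306  17:426  18:997  19:1045  20:128  21:1376  22:462  23:1384
  24:548  25:159  26:1351
Giant step factor: 369^(-27) ≡ 799 (mod 1433).
Scan 128·799^i mod 1433 for i = 0, 1, …:
  i=0: 128
Match at i=0, j=20: e = 0·27 + 20 = 20.

20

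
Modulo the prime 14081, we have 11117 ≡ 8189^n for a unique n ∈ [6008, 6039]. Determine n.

6013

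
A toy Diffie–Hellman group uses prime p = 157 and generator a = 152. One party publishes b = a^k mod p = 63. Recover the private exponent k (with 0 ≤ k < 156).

77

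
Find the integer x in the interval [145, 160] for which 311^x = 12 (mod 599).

158

Compute 311^145 mod 599 = 561, then multiply by 311 repeatedly:
  311^145=561  311^146=162  311^147=66  311^148=160  311^149=43
  311^150=195  311^151=146  311^152=481  311^153=440  311^154=268
  311^155=87  311^156=102  311^157=574  311^158=12
Found 12 at exponent 158.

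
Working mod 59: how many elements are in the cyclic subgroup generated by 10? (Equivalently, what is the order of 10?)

The order of 10 must divide p − 1 = 58 = 2 · 29.
Divisors: 1, 2, 29, 58.
Check each in increasing order: 10^1 ≡ 10;  10^2 ≡ 41;  10^29 ≡ 58;  10^58 ≡ 1.
Smallest exponent giving 1 is 58.

58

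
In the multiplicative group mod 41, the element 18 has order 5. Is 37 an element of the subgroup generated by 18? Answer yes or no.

⟨18⟩ has order 5; its elements mod 41 are {1, 10, 16, 18, 37}.
37 is in this set.

yes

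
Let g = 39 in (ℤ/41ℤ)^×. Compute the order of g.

20

The order of 39 must divide p − 1 = 40 = 2^3 · 5.
Divisors: 1, 2, 4, 5, 8, 10, 20, 40.
Check each in increasing order: 39^1 ≡ 39;  39^2 ≡ 4;  39^4 ≡ 16;  39^5 ≡ 9;  39^8 ≡ 10;  39^10 ≡ 40;  39^20 ≡ 1.
Smallest exponent giving 1 is 20.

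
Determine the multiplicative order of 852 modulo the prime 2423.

2422

The order of 852 must divide p − 1 = 2422 = 2 · 7 · 173.
Divisors: 1, 2, 7, 14, 173, 346, 1211, 2422.
Check each in increasing order: 852^1 ≡ 852;  852^2 ≡ 1427;  852^7 ≡ 720;  852^14 ≡ 2301;  852^173 ≡ 205;  852^346 ≡ 834;  852^1211 ≡ 2422;  852^2422 ≡ 1.
Smallest exponent giving 1 is 2422.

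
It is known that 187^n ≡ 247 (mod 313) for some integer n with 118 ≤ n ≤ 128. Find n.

Compute 187^118 mod 313 = 213, then multiply by 187 repeatedly:
  187^118=213  187^119=80  187^120=249  187^121=239  187^122=247
Found 247 at exponent 122.

122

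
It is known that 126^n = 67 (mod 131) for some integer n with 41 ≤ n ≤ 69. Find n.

51

Compute 126^41 mod 131 = 2, then multiply by 126 repeatedly:
  126^41=2  126^42=121  126^43=50  126^44=12  126^45=71
  126^46=38  126^47=72  126^48=33  126^49=97  126^50=39
  126^51=67
Found 67 at exponent 51.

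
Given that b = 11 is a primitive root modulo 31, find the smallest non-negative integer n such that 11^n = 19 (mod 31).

8

Successive powers of 11 modulo 31:
  11^0=1  11^1=11  11^2=28  11^3=29  11^4=9  11^5=6
  11^6=4  11^7=13  11^8=19
So 11^8 ≡ 19 (mod 31), giving n = 8.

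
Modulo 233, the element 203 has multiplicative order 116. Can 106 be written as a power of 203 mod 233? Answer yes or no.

106 ∈ ⟨203⟩ iff 106^116 ≡ 1 (mod 233), since |⟨203⟩| = 116.
106^116 mod 233 = 232.
Since 232 ≠ 1, 106 does not lie in the subgroup.

no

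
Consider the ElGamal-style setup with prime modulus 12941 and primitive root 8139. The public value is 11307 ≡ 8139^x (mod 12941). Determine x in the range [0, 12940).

1978

Baby-step giant-step with m = ceil(sqrt(12940)) = 114.
Baby table (8139^j mod 12941 for j=0..113):
  0:1  1:8139  2:11283  3:3001  4:5472  5:6627  6:12006  7:12284
  8:10251  9:2262  10:8316  11:2494  12:7178  13:6068  14:4596  15:7354
  16:2081  17:10431  18:4949  19:7519  20:12093  21:8622  22:8356  23:4529
  24:5563  25:9639  26:3479  27:673  28:3504  29:10033  30:877  31:7412
  32:8267  33:4854  34:10774  35:1370  36:8229  37:6156  38:9073  39:3801
  40:7349  41:209  42:5780  43:2885  44:6041  45:4840  46:356  47:11641
  48:5038  49:7194  50:6882  51:3950  52:3606  53:11987  54:12935  55:2930
  56:9948  57:7876  58:5991  59:12002  60:5610  61:3942  62:3199  63:12310
  64:1868  65:10918  66:8696  67:2415  68:11247  69:7640  70:455  71:2119
  72:9129  73:6650  74:5088  75:32  76:1628  77:11649  78:5445  79:6871
  80:5008  81:8903  82:4858  83:4507  84:7679  85:7292  86:2162  87:9699
  88:61  89:4721  90:2390  91:1887  92:10267  93:3076  94:7670  95:11687
  96:4143  97:8572  98:2577  99:9783  100:10805  101:7800  102:8595  103:8600
  104:10472  105:2182  106:4246  107:5724  108:36  109:8302  110:5017  111:4508
  112:2877  113:5634
Giant step factor: 8139^(-114) ≡ 6567 (mod 12941).
Scan 11307·6567^i mod 12941 for i = 0, 1, …:
  i=0: 11307   i=1: 10552   i=2: 8870   i=3: 1849
  i=4: 3725   i=5: 3585   i=6: 3016   i=7: 6342
  i=8: 3776   i=9: 2036     …   i=16: 12816
  i=17: 7349
Match at i=17, j=40: x = 17·114 + 40 = 1978.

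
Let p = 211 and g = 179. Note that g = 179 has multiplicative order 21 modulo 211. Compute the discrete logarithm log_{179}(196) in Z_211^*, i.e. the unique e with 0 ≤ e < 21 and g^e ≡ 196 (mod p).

14

Successive powers of 179 modulo 211:
  179^0=1  179^1=179  179^2=180  179^3=148  179^4=117  179^5=54
  179^6=171  179^7=14  179^8=185  179^9=199  179^10=173  179^11=161
  179^12=123  179^13=73  179^14=196
So 179^14 ≡ 196 (mod 211), giving e = 14.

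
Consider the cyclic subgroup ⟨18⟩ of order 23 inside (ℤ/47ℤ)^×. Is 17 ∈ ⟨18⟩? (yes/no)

yes

⟨18⟩ has order 23; its elements mod 47 are {1, 2, 3, 4, 6, 7, 8, 9, 12, 14, 16, 17, 18, 21, 24, 25, 27, 28, 32, 34, 36, 37, 42}.
17 is in this set.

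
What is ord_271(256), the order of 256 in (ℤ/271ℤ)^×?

The order of 256 must divide p − 1 = 270 = 2 · 3^3 · 5.
Divisors: 1, 2, 3, 5, 6, 9, 10, 15, 18, 27, 30, 45, 54, 90, 135, 270.
Check each in increasing order: 256^1 ≡ 256;  256^2 ≡ 225;  256^3 ≡ 148;  256^5 ≡ 238;  256^6 ≡ 224;  256^9 ≡ 90;  256^10 ≡ 5;  256^15 ≡ 106;  256^18 ≡ 241;  256^27 ≡ 10;  256^30 ≡ 125;  256^45 ≡ 242;  256^54 ≡ 100;  256^90 ≡ 28;  256^135 ≡ 1.
Smallest exponent giving 1 is 135.

135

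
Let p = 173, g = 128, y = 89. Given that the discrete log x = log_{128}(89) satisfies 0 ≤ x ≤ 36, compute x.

30

Compute 128^0 mod 173 = 1, then multiply by 128 repeatedly:
  128^0=1  128^1=128  128^2=122  128^3=46  128^4=6
  128^5=76  128^6=40  128^7=103  128^8=36  128^9=110
  128^10=67  128^11=99  128^12=43  128^13=141  128^14=56
  128^15=75  128^16=85  128^17=154  128^18=163  128^19=104
  128^20=164  128^21=59  128^22=113  128^23=105  128^24=119
  128^25=8  128^26=159  128^27=111  128^28=22  128^29=48
  128^30=89
Found 89 at exponent 30.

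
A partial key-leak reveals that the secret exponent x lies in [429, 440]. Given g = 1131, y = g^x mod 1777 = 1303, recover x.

435

Compute 1131^429 mod 1777 = 1022, then multiply by 1131 repeatedly:
  1131^429=1022  1131^430=832  1131^431=959  1131^432=659  1131^433=766
  1131^434=947  1131^435=1303
Found 1303 at exponent 435.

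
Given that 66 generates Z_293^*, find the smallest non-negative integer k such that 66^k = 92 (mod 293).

281

Baby-step giant-step with m = ceil(sqrt(292)) = 18.
Baby table (66^j mod 293 for j=0..17):
  0:1  1:66  2:254  3:63  4:56  5:180  6:160  7:12
  8:206  9:118  10:170  11:86  12:109  13:162  14:144  15:128
  16:244  17:282
Giant step factor: 66^(-18) ≡ 203 (mod 293).
Scan 92·203^i mod 293 for i = 0, 1, …:
  i=0: 92   i=1: 217   i=2: 101   i=3: 286
  i=4: 44   i=5: 142   i=6: 112   i=7: 175
  i=8: 72   i=9: 259     …   i=14: 266
  i=15: 86
Match at i=15, j=11: k = 15·18 + 11 = 281.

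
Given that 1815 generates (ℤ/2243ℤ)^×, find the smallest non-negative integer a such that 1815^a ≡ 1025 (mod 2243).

97

Baby-step giant-step with m = ceil(sqrt(2242)) = 48.
Baby table (1815^j mod 2243 for j=0..47):
  0:1  1:1815  2:1501  3:1313  4:1029  5:1459  6:1345  7:791
  8:145  9:744  10:74  11:1973  12:1167  13:713  14:2127  15:302
  16:838  17:216  18:1758  19:1224  20:990  21:207  22:1124  23:1173
  24:388  25:2161  26:1451  27:283  28:2241  29:856  30:1484  31:1860
  32:185  33:1568  34:1796  35:661  36:1953  37:755  38:2095  39:540
  40:2152  41:817  42:232  43:1639  44:567  45:1811  46:970  47:2038
Giant step factor: 1815^(-48) ≡ 597 (mod 2243).
Scan 1025·597^i mod 2243 for i = 0, 1, …:
  i=0: 1025   i=1: 1829   i=2: 1815
Match at i=2, j=1: a = 2·48 + 1 = 97.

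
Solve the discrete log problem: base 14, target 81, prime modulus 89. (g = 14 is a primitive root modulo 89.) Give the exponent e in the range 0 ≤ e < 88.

20

Successive powers of 14 modulo 89:
  14^0=1  14^1=14  14^2=18  14^3=74  14^4=57  14^5=86
  14^6=47  14^7=35  14^8=45  14^9=7  14^10=9  14^11=37
  14^12=73  14^13=43  14^14=68  14^15=62  14^16=67  14^17=48
  14^18=49  14^19=63  14^20=81
So 14^20 ≡ 81 (mod 89), giving e = 20.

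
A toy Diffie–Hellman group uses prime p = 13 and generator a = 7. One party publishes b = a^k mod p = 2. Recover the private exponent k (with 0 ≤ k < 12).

Successive powers of 7 modulo 13:
  7^0=1  7^1=7  7^2=10  7^3=5  7^4=9  7^5=11
  7^6=12  7^7=6  7^8=3  7^9=8  7^10=4  7^11=2
So 7^11 ≡ 2 (mod 13), giving k = 11.

11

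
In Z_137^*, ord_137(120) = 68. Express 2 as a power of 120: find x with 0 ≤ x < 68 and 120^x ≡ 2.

45

Baby-step giant-step with m = ceil(sqrt(68)) = 9.
Baby table (120^j mod 137 for j=0..8):
  0:1  1:120  2:15  3:19  4:88  5:11  6:87  7:28
  8:72
Giant step factor: 120^(-9) ≡ 61 (mod 137).
Scan 2·61^i mod 137 for i = 0, 1, …:
  i=0: 2   i=1: 122   i=2: 44   i=3: 81
  i=4: 9   i=5: 1
Match at i=5, j=0: x = 5·9 + 0 = 45.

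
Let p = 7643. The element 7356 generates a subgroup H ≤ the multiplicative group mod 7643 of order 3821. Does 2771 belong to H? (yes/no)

yes

2771 ∈ ⟨7356⟩ iff 2771^3821 ≡ 1 (mod 7643), since |⟨7356⟩| = 3821.
2771^3821 mod 7643 = 1.
Since 1 = 1, 2771 lies in the subgroup.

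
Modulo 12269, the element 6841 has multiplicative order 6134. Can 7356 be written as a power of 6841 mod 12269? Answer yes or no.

no

7356 ∈ ⟨6841⟩ iff 7356^6134 ≡ 1 (mod 12269), since |⟨6841⟩| = 6134.
7356^6134 mod 12269 = 12268.
Since 12268 ≠ 1, 7356 does not lie in the subgroup.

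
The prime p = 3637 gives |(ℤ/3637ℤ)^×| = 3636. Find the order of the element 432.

909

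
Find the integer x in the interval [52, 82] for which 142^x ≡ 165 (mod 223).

Compute 142^52 mod 223 = 199, then multiply by 142 repeatedly:
  142^52=199  142^53=160  142^54=197  142^55=99  142^56=9
  142^57=163  142^58=177  142^59=158  142^60=136  142^61=134
  142^62=73  142^63=108  142^64=172  142^65=117  142^66=112
  142^67=71  142^68=47  142^69=207  142^70=181  142^71=57
  142^72=66  142^73=6  142^74=183  142^75=118  142^76=31
  142^77=165
Found 165 at exponent 77.

77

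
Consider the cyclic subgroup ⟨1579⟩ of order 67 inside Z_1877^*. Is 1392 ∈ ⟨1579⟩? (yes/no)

1392 ∈ ⟨1579⟩ iff 1392^67 ≡ 1 (mod 1877), since |⟨1579⟩| = 67.
1392^67 mod 1877 = 1.
Since 1 = 1, 1392 lies in the subgroup.

yes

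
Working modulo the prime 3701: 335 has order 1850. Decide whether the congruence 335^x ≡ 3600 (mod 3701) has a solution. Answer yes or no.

yes

3600 ∈ ⟨335⟩ iff 3600^1850 ≡ 1 (mod 3701), since |⟨335⟩| = 1850.
3600^1850 mod 3701 = 1.
Since 1 = 1, 3600 lies in the subgroup.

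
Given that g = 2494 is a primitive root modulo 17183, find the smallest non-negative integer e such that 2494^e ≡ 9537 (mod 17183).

5281

Baby-step giant-step with m = ceil(sqrt(17182)) = 132.
Baby table (2494^j mod 17183 for j=0..131):
  0:1  1:2494  2:16973  3:8933  4:9734  5:14200  6:637  7:7842
  8:3694  9:2748  10:14678  11:7142  12:10560  13:12284  14:16190  15:14993
  16:2334  17:13142  18:8167  19:6643  20:3230  21:13976  22:9020  23:3333
  24:13113  25:4573  26:12733  27:1918  28:6618  29:9612  30:2043  31:9074
  32:545  33:1773  34:5831  35:5696  36:12666  37:6650  38:3505  39:12506
  40:2819  41:2739  42:9415  43:9032  44:16078  45:10593  46:8671  47:9260
  48:488  49:14262  50:618  51:12005  52:7684  53:4851  54:1562  55:12270
  56:15640  57:750  58:14736  59:14330  60:15563  61:14908  62:13723  63:13809
  64:4914  65:4037  66:16223  67:11380  68:12587  69:15820  70:2912  71:11302
  72:7068  73:15017  74:10641  75:8102  76:16363  77:16880  78:370  79:12081
  80:8215  81:6074  82:10333  83:13185  84:12311  85:14796  86:9323  87:2963
  88:1032  89:13541  90:6659  91:8768  92:10616  93:14484  94:4430  95:16934
  96:14765  97:741  98:9473  99:16220  100:3898  101:13217  102:6204  103:8076
  104:3068  105:5157  106:8674  107:16742  108:17041  109:6695  110:12637  111:3056
  112:9595  113:11194  114:12644  115:3331  116:8125  117:4993  118:12050  119:16816
  120:12584  121:8338  122:3542  123:1686  124:12232  125:6783  126:8730  127:1759
  128:5281  129:8636  130:7885  131:7838
Giant step factor: 2494^(-132) ≡ 12864 (mod 17183).
Scan 9537·12864^i mod 17183 for i = 0, 1, …:
  i=0: 9537   i=1: 14531   i=2: 10110   i=3: 14096
  i=4: 15928   i=5: 7700   i=6: 9988   i=7: 8341
  i=8: 7972   i=9: 3664     …   i=39: 3588
  i=40: 2494
Match at i=40, j=1: e = 40·132 + 1 = 5281.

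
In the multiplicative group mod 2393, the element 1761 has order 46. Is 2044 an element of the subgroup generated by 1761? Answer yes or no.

no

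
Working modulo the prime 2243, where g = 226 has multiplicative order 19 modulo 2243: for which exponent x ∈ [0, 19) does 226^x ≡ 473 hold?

6

Successive powers of 226 modulo 2243:
  226^0=1  226^1=226  226^2=1730  226^3=698  226^4=738  226^5=806
  226^6=473
So 226^6 ≡ 473 (mod 2243), giving x = 6.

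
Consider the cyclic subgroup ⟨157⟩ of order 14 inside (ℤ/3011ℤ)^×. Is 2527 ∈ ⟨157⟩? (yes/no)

⟨157⟩ has order 14; its elements mod 3011 are {1, 157, 537, 561, 687, 758, 1434, 1577, 2253, 2324, 2450, 2474, 2854, 3010}.
2527 is not in this set.

no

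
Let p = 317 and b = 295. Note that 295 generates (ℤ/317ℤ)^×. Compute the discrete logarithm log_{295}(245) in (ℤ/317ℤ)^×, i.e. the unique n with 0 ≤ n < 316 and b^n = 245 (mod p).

157

Baby-step giant-step with m = ceil(sqrt(316)) = 18.
Baby table (295^j mod 317 for j=0..17):
  0:1  1:295  2:167  3:130  4:310  5:154  6:99  7:41
  8:49  9:190  10:258  11:30  12:291  13:255  14:96  15:107
  16:182  17:117
Giant step factor: 295^(-18) ≡ 25 (mod 317).
Scan 245·25^i mod 317 for i = 0, 1, …:
  i=0: 245   i=1: 102   i=2: 14   i=3: 33
  i=4: 191   i=5: 20   i=6: 183   i=7: 137
  i=8: 255
Match at i=8, j=13: n = 8·18 + 13 = 157.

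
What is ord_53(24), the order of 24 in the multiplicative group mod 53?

13

The order of 24 must divide p − 1 = 52 = 2^2 · 13.
Divisors: 1, 2, 4, 13, 26, 52.
Check each in increasing order: 24^1 ≡ 24;  24^2 ≡ 46;  24^4 ≡ 49;  24^13 ≡ 1.
Smallest exponent giving 1 is 13.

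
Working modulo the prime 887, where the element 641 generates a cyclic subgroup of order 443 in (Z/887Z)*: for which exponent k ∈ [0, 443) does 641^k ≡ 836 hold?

275

Baby-step giant-step with m = ceil(sqrt(443)) = 22.
Baby table (641^j mod 887 for j=0..21):
  0:1  1:641  2:200  3:472  4:85  5:378  6:147  7:205
  8:129  9:198  10:77  11:572  12:321  13:864  14:336  15:722
  16:675  17:706  18:176  19:167  20:607  21:581
Giant step factor: 641^(-22) ≡ 805 (mod 887).
Scan 836·805^i mod 887 for i = 0, 1, …:
  i=0: 836   i=1: 634   i=2: 345   i=3: 94
  i=4: 275   i=5: 512   i=6: 592   i=7: 241
  i=8: 639   i=9: 822   i=10: 8   i=11: 231
  i=12: 572
Match at i=12, j=11: k = 12·22 + 11 = 275.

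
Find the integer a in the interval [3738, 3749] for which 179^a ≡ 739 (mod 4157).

3747

Compute 179^3738 mod 4157 = 3616, then multiply by 179 repeatedly:
  179^3738=3616  179^3739=2929  179^3740=509  179^3741=3814  179^3742=958
  179^3743=1045  179^3744=4147  179^3745=2367  179^3746=3836  179^3747=739
Found 739 at exponent 3747.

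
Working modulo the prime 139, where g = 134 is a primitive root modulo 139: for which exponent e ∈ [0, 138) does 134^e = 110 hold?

Baby-step giant-step with m = ceil(sqrt(138)) = 12.
Baby table (134^j mod 139 for j=0..11):
  0:1  1:134  2:25  3:14  4:69  5:72  6:57  7:132
  8:35  9:103  10:41  11:73
Giant step factor: 134^(-12) ≡ 131 (mod 139).
Scan 110·131^i mod 139 for i = 0, 1, …:
  i=0: 110   i=1: 93   i=2: 90   i=3: 114
  i=4: 61   i=5: 68   i=6: 12   i=7: 43
  i=8: 73
Match at i=8, j=11: e = 8·12 + 11 = 107.

107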